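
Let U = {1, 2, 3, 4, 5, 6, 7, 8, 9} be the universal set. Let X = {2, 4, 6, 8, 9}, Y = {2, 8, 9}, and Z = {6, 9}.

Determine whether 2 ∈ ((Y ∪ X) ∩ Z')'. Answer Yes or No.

2 ∈ Y and 2 ∈ X, so 2 ∈ Y ∪ X
2 ∉ Z, so 2 ∈ Z'
2 ∈ (Y ∪ X) and 2 ∈ Z', so 2 ∈ (Y ∪ X) ∩ Z'
2 ∉ ((Y ∪ X) ∩ Z')' since 2 ∈ ((Y ∪ X) ∩ Z')

No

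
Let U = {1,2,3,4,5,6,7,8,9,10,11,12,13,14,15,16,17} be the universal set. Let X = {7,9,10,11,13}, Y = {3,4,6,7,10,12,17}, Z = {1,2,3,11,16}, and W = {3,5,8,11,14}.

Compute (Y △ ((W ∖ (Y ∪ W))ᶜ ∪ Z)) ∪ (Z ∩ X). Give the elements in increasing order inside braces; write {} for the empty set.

{1,2,5,8,9,11,13,14,15,16}

Y ∪ W = {3,4,5,6,7,8,10,11,12,14,17}
W ∖ (Y ∪ W) = {}
(W ∖ (Y ∪ W))ᶜ = {1,2,3,4,5,6,7,8,9,10,11,12,13,14,15,16,17}
(W ∖ (Y ∪ W))ᶜ ∪ Z = {1,2,3,4,5,6,7,8,9,10,11,12,13,14,15,16,17}
Y △ ((W ∖ (Y ∪ W))ᶜ ∪ Z) = {1,2,5,8,9,11,13,14,15,16}
Z ∩ X = {11}
(Y △ ((W ∖ (Y ∪ W))ᶜ ∪ Z)) ∪ (Z ∩ X) = {1,2,5,8,9,11,13,14,15,16}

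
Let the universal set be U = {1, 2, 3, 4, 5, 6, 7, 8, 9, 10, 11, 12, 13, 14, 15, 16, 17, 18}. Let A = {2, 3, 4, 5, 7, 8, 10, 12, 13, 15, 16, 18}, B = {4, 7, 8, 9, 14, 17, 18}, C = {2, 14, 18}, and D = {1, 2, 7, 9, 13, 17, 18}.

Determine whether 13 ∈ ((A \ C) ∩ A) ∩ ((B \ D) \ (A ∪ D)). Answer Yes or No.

No

13 ∈ A and 13 ∉ C, so 13 ∈ A \ C
13 ∈ (A \ C) and 13 ∈ A, so 13 ∈ (A \ C) ∩ A
13 ∉ B and 13 ∈ D, so 13 ∉ B \ D
13 ∈ A and 13 ∈ D, so 13 ∈ A ∪ D
13 ∉ (B \ D) and 13 ∈ (A ∪ D), so 13 ∉ (B \ D) \ (A ∪ D)
13 ∈ ((A \ C) ∩ A) and 13 ∉ ((B \ D) \ (A ∪ D)), so 13 ∉ ((A \ C) ∩ A) ∩ ((B \ D) \ (A ∪ D))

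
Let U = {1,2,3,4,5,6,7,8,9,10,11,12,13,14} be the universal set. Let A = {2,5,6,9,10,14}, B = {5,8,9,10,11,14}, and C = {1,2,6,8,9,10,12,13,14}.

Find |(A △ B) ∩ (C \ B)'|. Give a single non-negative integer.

2

A △ B = {2,6,8,11}
C \ B = {1,2,6,12,13}
(C \ B)' = {3,4,5,7,8,9,10,11,14}
(A △ B) ∩ (C \ B)' = {8,11}
|(A △ B) ∩ (C \ B)'| = 2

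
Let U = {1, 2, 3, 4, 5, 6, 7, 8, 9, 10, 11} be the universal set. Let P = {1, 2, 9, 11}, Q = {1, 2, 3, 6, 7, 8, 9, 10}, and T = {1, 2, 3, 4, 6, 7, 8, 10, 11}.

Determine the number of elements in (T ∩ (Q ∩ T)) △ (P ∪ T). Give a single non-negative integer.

Q ∩ T = {1, 2, 3, 6, 7, 8, 10}
T ∩ (Q ∩ T) = {1, 2, 3, 6, 7, 8, 10}
P ∪ T = {1, 2, 3, 4, 6, 7, 8, 9, 10, 11}
(T ∩ (Q ∩ T)) △ (P ∪ T) = {4, 9, 11}
|(T ∩ (Q ∩ T)) △ (P ∪ T)| = 3

3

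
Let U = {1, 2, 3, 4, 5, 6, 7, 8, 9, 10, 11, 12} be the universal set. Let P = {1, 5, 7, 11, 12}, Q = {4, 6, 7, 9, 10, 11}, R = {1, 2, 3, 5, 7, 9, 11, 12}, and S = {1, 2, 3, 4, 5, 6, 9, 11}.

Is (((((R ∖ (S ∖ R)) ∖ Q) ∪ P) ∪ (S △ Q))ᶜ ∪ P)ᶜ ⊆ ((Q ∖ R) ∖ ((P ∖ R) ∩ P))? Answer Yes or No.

S ∖ R = {4, 6}
R ∖ (S ∖ R) = {1, 2, 3, 5, 7, 9, 11, 12}
(R ∖ (S ∖ R)) ∖ Q = {1, 2, 3, 5, 12}
((R ∖ (S ∖ R)) ∖ Q) ∪ P = {1, 2, 3, 5, 7, 11, 12}
S △ Q = {1, 2, 3, 5, 7, 10}
(((R ∖ (S ∖ R)) ∖ Q) ∪ P) ∪ (S △ Q) = {1, 2, 3, 5, 7, 10, 11, 12}
((((R ∖ (S ∖ R)) ∖ Q) ∪ P) ∪ (S △ Q))ᶜ = {4, 6, 8, 9}
((((R ∖ (S ∖ R)) ∖ Q) ∪ P) ∪ (S △ Q))ᶜ ∪ P = {1, 4, 5, 6, 7, 8, 9, 11, 12}
(((((R ∖ (S ∖ R)) ∖ Q) ∪ P) ∪ (S △ Q))ᶜ ∪ P)ᶜ = {2, 3, 10}
Q ∖ R = {4, 6, 10}
P ∖ R = {}
(P ∖ R) ∩ P = {}
(Q ∖ R) ∖ ((P ∖ R) ∩ P) = {4, 6, 10}
2 ∈ (((((R ∖ (S ∖ R)) ∖ Q) ∪ P) ∪ (S △ Q))ᶜ ∪ P)ᶜ but 2 ∉ (Q ∖ R) ∖ ((P ∖ R) ∩ P), so the inclusion fails.

No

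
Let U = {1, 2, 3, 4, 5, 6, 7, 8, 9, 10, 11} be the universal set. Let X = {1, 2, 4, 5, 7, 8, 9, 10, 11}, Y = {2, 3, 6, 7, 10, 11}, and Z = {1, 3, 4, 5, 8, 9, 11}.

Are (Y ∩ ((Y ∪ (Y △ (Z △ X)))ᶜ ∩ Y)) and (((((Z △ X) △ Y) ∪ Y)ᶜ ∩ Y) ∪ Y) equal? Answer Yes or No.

Z △ X = {2, 3, 7, 10}
Y △ (Z △ X) = {6, 11}
Y ∪ (Y △ (Z △ X)) = {2, 3, 6, 7, 10, 11}
(Y ∪ (Y △ (Z △ X)))ᶜ = {1, 4, 5, 8, 9}
(Y ∪ (Y △ (Z △ X)))ᶜ ∩ Y = {}
Y ∩ ((Y ∪ (Y △ (Z △ X)))ᶜ ∩ Y) = {}
(Z △ X) △ Y = {6, 11}
((Z △ X) △ Y) ∪ Y = {2, 3, 6, 7, 10, 11}
(((Z △ X) △ Y) ∪ Y)ᶜ = {1, 4, 5, 8, 9}
(((Z △ X) △ Y) ∪ Y)ᶜ ∩ Y = {}
((((Z △ X) △ Y) ∪ Y)ᶜ ∩ Y) ∪ Y = {2, 3, 6, 7, 10, 11}
2 ∈ ((((Z △ X) △ Y) ∪ Y)ᶜ ∩ Y) ∪ Y but 2 ∉ Y ∩ ((Y ∪ (Y △ (Z △ X)))ᶜ ∩ Y), so they differ.

No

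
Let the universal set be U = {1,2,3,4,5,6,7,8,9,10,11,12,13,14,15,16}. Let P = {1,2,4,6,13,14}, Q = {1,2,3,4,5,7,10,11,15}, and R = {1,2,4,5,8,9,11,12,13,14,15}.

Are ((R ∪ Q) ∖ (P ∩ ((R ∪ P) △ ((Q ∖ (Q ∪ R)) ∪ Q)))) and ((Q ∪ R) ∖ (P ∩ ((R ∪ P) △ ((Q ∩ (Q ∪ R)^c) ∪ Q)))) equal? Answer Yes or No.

Yes

R ∪ Q = {1,2,3,4,5,7,8,9,10,11,12,13,14,15}
R ∪ P = {1,2,4,5,6,8,9,11,12,13,14,15}
Q ∪ R = {1,2,3,4,5,7,8,9,10,11,12,13,14,15}
Q ∖ (Q ∪ R) = {}
(Q ∖ (Q ∪ R)) ∪ Q = {1,2,3,4,5,7,10,11,15}
(R ∪ P) △ ((Q ∖ (Q ∪ R)) ∪ Q) = {3,6,7,8,9,10,12,13,14}
P ∩ ((R ∪ P) △ ((Q ∖ (Q ∪ R)) ∪ Q)) = {6,13,14}
(R ∪ Q) ∖ (P ∩ ((R ∪ P) △ ((Q ∖ (Q ∪ R)) ∪ Q))) = {1,2,3,4,5,7,8,9,10,11,12,15}
(Q ∪ R)^c = {6,16}
Q ∩ (Q ∪ R)^c = {}
(Q ∩ (Q ∪ R)^c) ∪ Q = {1,2,3,4,5,7,10,11,15}
(R ∪ P) △ ((Q ∩ (Q ∪ R)^c) ∪ Q) = {3,6,7,8,9,10,12,13,14}
P ∩ ((R ∪ P) △ ((Q ∩ (Q ∪ R)^c) ∪ Q)) = {6,13,14}
(Q ∪ R) ∖ (P ∩ ((R ∪ P) △ ((Q ∩ (Q ∪ R)^c) ∪ Q))) = {1,2,3,4,5,7,8,9,10,11,12,15}
Both equal {1,2,3,4,5,7,8,9,10,11,12,15}, so (R ∪ Q) ∖ (P ∩ ((R ∪ P) △ ((Q ∖ (Q ∪ R)) ∪ Q))) = (Q ∪ R) ∖ (P ∩ ((R ∪ P) △ ((Q ∩ (Q ∪ R)^c) ∪ Q))).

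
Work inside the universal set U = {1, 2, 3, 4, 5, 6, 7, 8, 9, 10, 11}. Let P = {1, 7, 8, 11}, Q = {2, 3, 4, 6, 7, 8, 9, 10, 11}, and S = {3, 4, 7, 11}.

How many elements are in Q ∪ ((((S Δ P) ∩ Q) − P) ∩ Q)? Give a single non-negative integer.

9

S Δ P = {1, 3, 4, 8}
(S Δ P) ∩ Q = {3, 4, 8}
((S Δ P) ∩ Q) − P = {3, 4}
(((S Δ P) ∩ Q) − P) ∩ Q = {3, 4}
Q ∪ ((((S Δ P) ∩ Q) − P) ∩ Q) = {2, 3, 4, 6, 7, 8, 9, 10, 11}
|Q ∪ ((((S Δ P) ∩ Q) − P) ∩ Q)| = 9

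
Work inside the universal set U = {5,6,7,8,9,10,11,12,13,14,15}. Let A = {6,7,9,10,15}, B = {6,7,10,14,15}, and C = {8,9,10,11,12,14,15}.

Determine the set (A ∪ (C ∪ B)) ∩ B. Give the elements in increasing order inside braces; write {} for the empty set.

C ∪ B = {6,7,8,9,10,11,12,14,15}
A ∪ (C ∪ B) = {6,7,8,9,10,11,12,14,15}
(A ∪ (C ∪ B)) ∩ B = {6,7,10,14,15}

{6,7,10,14,15}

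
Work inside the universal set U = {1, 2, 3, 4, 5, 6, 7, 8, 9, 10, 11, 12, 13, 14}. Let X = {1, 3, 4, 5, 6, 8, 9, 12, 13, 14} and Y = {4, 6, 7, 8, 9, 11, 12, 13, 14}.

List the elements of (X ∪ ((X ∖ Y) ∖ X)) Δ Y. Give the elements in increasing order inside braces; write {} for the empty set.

{1, 3, 5, 7, 11}

X ∖ Y = {1, 3, 5}
(X ∖ Y) ∖ X = {}
X ∪ ((X ∖ Y) ∖ X) = {1, 3, 4, 5, 6, 8, 9, 12, 13, 14}
(X ∪ ((X ∖ Y) ∖ X)) Δ Y = {1, 3, 5, 7, 11}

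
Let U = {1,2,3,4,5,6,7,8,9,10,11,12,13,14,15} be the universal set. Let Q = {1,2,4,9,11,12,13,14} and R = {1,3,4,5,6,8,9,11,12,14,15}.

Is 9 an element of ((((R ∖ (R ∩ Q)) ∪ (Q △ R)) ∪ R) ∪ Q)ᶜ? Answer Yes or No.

No

9 ∈ R and 9 ∈ Q, so 9 ∈ R ∩ Q
9 ∈ R and 9 ∈ (R ∩ Q), so 9 ∉ R ∖ (R ∩ Q)
9 ∈ Q and 9 ∈ R, so 9 ∉ Q △ R
9 ∉ (R ∖ (R ∩ Q)) and 9 ∉ (Q △ R), so 9 ∉ (R ∖ (R ∩ Q)) ∪ (Q △ R)
9 ∉ ((R ∖ (R ∩ Q)) ∪ (Q △ R)) and 9 ∈ R, so 9 ∈ ((R ∖ (R ∩ Q)) ∪ (Q △ R)) ∪ R
9 ∈ (((R ∖ (R ∩ Q)) ∪ (Q △ R)) ∪ R) and 9 ∈ Q, so 9 ∈ (((R ∖ (R ∩ Q)) ∪ (Q △ R)) ∪ R) ∪ Q
9 ∉ ((((R ∖ (R ∩ Q)) ∪ (Q △ R)) ∪ R) ∪ Q)ᶜ since 9 ∈ ((((R ∖ (R ∩ Q)) ∪ (Q △ R)) ∪ R) ∪ Q)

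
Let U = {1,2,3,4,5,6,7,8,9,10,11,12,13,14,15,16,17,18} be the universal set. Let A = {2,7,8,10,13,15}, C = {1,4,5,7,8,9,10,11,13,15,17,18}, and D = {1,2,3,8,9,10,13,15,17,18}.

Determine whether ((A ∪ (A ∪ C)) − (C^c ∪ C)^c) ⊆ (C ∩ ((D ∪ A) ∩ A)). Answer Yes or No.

A ∪ C = {1,2,4,5,7,8,9,10,11,13,15,17,18}
A ∪ (A ∪ C) = {1,2,4,5,7,8,9,10,11,13,15,17,18}
C^c = {2,3,6,12,14,16}
C^c ∪ C = {1,2,3,4,5,6,7,8,9,10,11,12,13,14,15,16,17,18}
(C^c ∪ C)^c = {}
(A ∪ (A ∪ C)) − (C^c ∪ C)^c = {1,2,4,5,7,8,9,10,11,13,15,17,18}
D ∪ A = {1,2,3,7,8,9,10,13,15,17,18}
(D ∪ A) ∩ A = {2,7,8,10,13,15}
C ∩ ((D ∪ A) ∩ A) = {7,8,10,13,15}
1 ∈ (A ∪ (A ∪ C)) − (C^c ∪ C)^c but 1 ∉ C ∩ ((D ∪ A) ∩ A), so the inclusion fails.

No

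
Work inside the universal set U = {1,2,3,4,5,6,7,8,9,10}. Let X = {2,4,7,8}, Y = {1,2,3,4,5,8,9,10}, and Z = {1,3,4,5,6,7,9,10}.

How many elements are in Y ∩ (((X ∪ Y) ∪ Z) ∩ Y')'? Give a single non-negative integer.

X ∪ Y = {1,2,3,4,5,7,8,9,10}
(X ∪ Y) ∪ Z = {1,2,3,4,5,6,7,8,9,10}
Y' = {6,7}
((X ∪ Y) ∪ Z) ∩ Y' = {6,7}
(((X ∪ Y) ∪ Z) ∩ Y')' = {1,2,3,4,5,8,9,10}
Y ∩ (((X ∪ Y) ∪ Z) ∩ Y')' = {1,2,3,4,5,8,9,10}
|Y ∩ (((X ∪ Y) ∪ Z) ∩ Y')'| = 8

8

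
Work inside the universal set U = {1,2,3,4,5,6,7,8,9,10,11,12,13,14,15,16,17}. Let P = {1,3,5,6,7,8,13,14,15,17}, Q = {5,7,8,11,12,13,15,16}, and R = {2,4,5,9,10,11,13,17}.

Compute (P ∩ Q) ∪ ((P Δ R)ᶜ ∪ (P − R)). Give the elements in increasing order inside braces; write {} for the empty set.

{1,3,5,6,7,8,12,13,14,15,16,17}

P ∩ Q = {5,7,8,13,15}
P Δ R = {1,2,3,4,6,7,8,9,10,11,14,15}
(P Δ R)ᶜ = {5,12,13,16,17}
P − R = {1,3,6,7,8,14,15}
(P Δ R)ᶜ ∪ (P − R) = {1,3,5,6,7,8,12,13,14,15,16,17}
(P ∩ Q) ∪ ((P Δ R)ᶜ ∪ (P − R)) = {1,3,5,6,7,8,12,13,14,15,16,17}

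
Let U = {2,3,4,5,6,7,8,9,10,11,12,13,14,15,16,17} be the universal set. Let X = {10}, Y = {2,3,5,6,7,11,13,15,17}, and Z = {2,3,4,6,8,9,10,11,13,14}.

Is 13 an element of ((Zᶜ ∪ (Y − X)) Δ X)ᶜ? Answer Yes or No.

No

13 ∈ Z, so 13 ∉ Zᶜ
13 ∈ Y and 13 ∉ X, so 13 ∈ Y − X
13 ∉ Zᶜ and 13 ∈ (Y − X), so 13 ∈ Zᶜ ∪ (Y − X)
13 ∈ (Zᶜ ∪ (Y − X)) and 13 ∉ X, so 13 ∈ (Zᶜ ∪ (Y − X)) Δ X
13 ∉ ((Zᶜ ∪ (Y − X)) Δ X)ᶜ since 13 ∈ ((Zᶜ ∪ (Y − X)) Δ X)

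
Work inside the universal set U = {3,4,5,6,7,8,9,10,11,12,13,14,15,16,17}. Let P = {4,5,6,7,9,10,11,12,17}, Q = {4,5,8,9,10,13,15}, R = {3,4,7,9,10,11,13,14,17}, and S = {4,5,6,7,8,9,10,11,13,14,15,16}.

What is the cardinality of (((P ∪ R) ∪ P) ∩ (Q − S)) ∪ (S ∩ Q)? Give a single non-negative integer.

P ∪ R = {3,4,5,6,7,9,10,11,12,13,14,17}
(P ∪ R) ∪ P = {3,4,5,6,7,9,10,11,12,13,14,17}
Q − S = {}
((P ∪ R) ∪ P) ∩ (Q − S) = {}
S ∩ Q = {4,5,8,9,10,13,15}
(((P ∪ R) ∪ P) ∩ (Q − S)) ∪ (S ∩ Q) = {4,5,8,9,10,13,15}
|(((P ∪ R) ∪ P) ∩ (Q − S)) ∪ (S ∩ Q)| = 7

7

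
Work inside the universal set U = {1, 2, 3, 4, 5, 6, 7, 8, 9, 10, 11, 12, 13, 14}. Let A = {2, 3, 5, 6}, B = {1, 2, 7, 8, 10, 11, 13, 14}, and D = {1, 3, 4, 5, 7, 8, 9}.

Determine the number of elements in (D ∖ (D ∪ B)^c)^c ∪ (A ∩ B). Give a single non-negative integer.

7

D ∪ B = {1, 2, 3, 4, 5, 7, 8, 9, 10, 11, 13, 14}
(D ∪ B)^c = {6, 12}
D ∖ (D ∪ B)^c = {1, 3, 4, 5, 7, 8, 9}
(D ∖ (D ∪ B)^c)^c = {2, 6, 10, 11, 12, 13, 14}
A ∩ B = {2}
(D ∖ (D ∪ B)^c)^c ∪ (A ∩ B) = {2, 6, 10, 11, 12, 13, 14}
|(D ∖ (D ∪ B)^c)^c ∪ (A ∩ B)| = 7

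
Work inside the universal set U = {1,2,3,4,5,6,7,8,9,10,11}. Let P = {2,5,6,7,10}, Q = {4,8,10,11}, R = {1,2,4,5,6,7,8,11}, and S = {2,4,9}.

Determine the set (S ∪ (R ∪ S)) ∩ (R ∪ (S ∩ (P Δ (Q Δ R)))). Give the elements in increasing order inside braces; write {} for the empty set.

R ∪ S = {1,2,4,5,6,7,8,9,11}
S ∪ (R ∪ S) = {1,2,4,5,6,7,8,9,11}
Q Δ R = {1,2,5,6,7,10}
P Δ (Q Δ R) = {1}
S ∩ (P Δ (Q Δ R)) = {}
R ∪ (S ∩ (P Δ (Q Δ R))) = {1,2,4,5,6,7,8,11}
(S ∪ (R ∪ S)) ∩ (R ∪ (S ∩ (P Δ (Q Δ R)))) = {1,2,4,5,6,7,8,11}

{1,2,4,5,6,7,8,11}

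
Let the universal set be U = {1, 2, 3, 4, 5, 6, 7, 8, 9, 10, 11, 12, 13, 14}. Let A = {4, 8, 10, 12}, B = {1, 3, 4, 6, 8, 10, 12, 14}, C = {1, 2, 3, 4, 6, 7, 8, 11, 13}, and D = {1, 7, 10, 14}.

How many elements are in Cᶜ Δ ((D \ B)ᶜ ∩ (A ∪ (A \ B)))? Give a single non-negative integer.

5

Cᶜ = {5, 9, 10, 12, 14}
D \ B = {7}
(D \ B)ᶜ = {1, 2, 3, 4, 5, 6, 8, 9, 10, 11, 12, 13, 14}
A \ B = {}
A ∪ (A \ B) = {4, 8, 10, 12}
(D \ B)ᶜ ∩ (A ∪ (A \ B)) = {4, 8, 10, 12}
Cᶜ Δ ((D \ B)ᶜ ∩ (A ∪ (A \ B))) = {4, 5, 8, 9, 14}
|Cᶜ Δ ((D \ B)ᶜ ∩ (A ∪ (A \ B)))| = 5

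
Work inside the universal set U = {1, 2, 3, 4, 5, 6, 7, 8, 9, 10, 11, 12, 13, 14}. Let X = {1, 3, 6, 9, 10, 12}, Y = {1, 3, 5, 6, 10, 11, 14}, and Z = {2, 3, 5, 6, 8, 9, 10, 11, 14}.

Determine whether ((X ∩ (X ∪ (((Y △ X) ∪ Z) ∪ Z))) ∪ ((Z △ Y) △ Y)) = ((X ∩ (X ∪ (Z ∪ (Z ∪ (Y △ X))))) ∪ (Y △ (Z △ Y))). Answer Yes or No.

Y △ X = {5, 9, 11, 12, 14}
(Y △ X) ∪ Z = {2, 3, 5, 6, 8, 9, 10, 11, 12, 14}
((Y △ X) ∪ Z) ∪ Z = {2, 3, 5, 6, 8, 9, 10, 11, 12, 14}
X ∪ (((Y △ X) ∪ Z) ∪ Z) = {1, 2, 3, 5, 6, 8, 9, 10, 11, 12, 14}
X ∩ (X ∪ (((Y △ X) ∪ Z) ∪ Z)) = {1, 3, 6, 9, 10, 12}
Z △ Y = {1, 2, 8, 9}
(Z △ Y) △ Y = {2, 3, 5, 6, 8, 9, 10, 11, 14}
(X ∩ (X ∪ (((Y △ X) ∪ Z) ∪ Z))) ∪ ((Z △ Y) △ Y) = {1, 2, 3, 5, 6, 8, 9, 10, 11, 12, 14}
Z ∪ (Y △ X) = {2, 3, 5, 6, 8, 9, 10, 11, 12, 14}
Z ∪ (Z ∪ (Y △ X)) = {2, 3, 5, 6, 8, 9, 10, 11, 12, 14}
X ∪ (Z ∪ (Z ∪ (Y △ X))) = {1, 2, 3, 5, 6, 8, 9, 10, 11, 12, 14}
X ∩ (X ∪ (Z ∪ (Z ∪ (Y △ X)))) = {1, 3, 6, 9, 10, 12}
Y △ (Z △ Y) = {2, 3, 5, 6, 8, 9, 10, 11, 14}
(X ∩ (X ∪ (Z ∪ (Z ∪ (Y △ X))))) ∪ (Y △ (Z △ Y)) = {1, 2, 3, 5, 6, 8, 9, 10, 11, 12, 14}
Both equal {1, 2, 3, 5, 6, 8, 9, 10, 11, 12, 14}, so (X ∩ (X ∪ (((Y △ X) ∪ Z) ∪ Z))) ∪ ((Z △ Y) △ Y) = (X ∩ (X ∪ (Z ∪ (Z ∪ (Y △ X))))) ∪ (Y △ (Z △ Y)).

Yes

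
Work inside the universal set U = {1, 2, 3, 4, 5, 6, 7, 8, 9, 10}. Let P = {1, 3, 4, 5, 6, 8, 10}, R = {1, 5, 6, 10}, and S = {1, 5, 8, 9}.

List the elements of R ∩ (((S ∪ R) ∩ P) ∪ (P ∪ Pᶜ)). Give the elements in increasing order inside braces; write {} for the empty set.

S ∪ R = {1, 5, 6, 8, 9, 10}
(S ∪ R) ∩ P = {1, 5, 6, 8, 10}
Pᶜ = {2, 7, 9}
P ∪ Pᶜ = {1, 2, 3, 4, 5, 6, 7, 8, 9, 10}
((S ∪ R) ∩ P) ∪ (P ∪ Pᶜ) = {1, 2, 3, 4, 5, 6, 7, 8, 9, 10}
R ∩ (((S ∪ R) ∩ P) ∪ (P ∪ Pᶜ)) = {1, 5, 6, 10}

{1, 5, 6, 10}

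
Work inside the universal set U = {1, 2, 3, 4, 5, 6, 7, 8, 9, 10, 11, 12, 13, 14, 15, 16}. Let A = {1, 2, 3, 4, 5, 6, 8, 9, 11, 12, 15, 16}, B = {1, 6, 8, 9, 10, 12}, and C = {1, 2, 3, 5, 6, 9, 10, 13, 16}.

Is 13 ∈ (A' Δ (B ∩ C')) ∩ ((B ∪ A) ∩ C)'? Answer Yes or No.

Yes

13 ∉ A, so 13 ∈ A'
13 ∈ C, so 13 ∉ C'
13 ∉ B and 13 ∉ C', so 13 ∉ B ∩ C'
13 ∈ A' and 13 ∉ (B ∩ C'), so 13 ∈ A' Δ (B ∩ C')
13 ∉ B and 13 ∉ A, so 13 ∉ B ∪ A
13 ∉ (B ∪ A) and 13 ∈ C, so 13 ∉ (B ∪ A) ∩ C
13 ∈ ((B ∪ A) ∩ C)' since 13 ∉ ((B ∪ A) ∩ C)
13 ∈ (A' Δ (B ∩ C')) and 13 ∈ ((B ∪ A) ∩ C)', so 13 ∈ (A' Δ (B ∩ C')) ∩ ((B ∪ A) ∩ C)'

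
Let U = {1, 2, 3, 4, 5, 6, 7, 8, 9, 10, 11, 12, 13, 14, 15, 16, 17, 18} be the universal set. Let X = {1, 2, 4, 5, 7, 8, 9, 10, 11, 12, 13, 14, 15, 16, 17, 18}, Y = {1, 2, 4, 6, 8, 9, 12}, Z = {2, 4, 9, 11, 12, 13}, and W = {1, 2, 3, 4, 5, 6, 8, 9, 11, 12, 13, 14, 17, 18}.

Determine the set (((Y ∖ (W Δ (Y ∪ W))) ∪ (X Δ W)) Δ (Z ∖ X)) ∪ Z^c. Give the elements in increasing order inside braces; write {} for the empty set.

{1, 2, 3, 4, 5, 6, 7, 8, 9, 10, 12, 14, 15, 16, 17, 18}

Y ∪ W = {1, 2, 3, 4, 5, 6, 8, 9, 11, 12, 13, 14, 17, 18}
W Δ (Y ∪ W) = {}
Y ∖ (W Δ (Y ∪ W)) = {1, 2, 4, 6, 8, 9, 12}
X Δ W = {3, 6, 7, 10, 15, 16}
(Y ∖ (W Δ (Y ∪ W))) ∪ (X Δ W) = {1, 2, 3, 4, 6, 7, 8, 9, 10, 12, 15, 16}
Z ∖ X = {}
((Y ∖ (W Δ (Y ∪ W))) ∪ (X Δ W)) Δ (Z ∖ X) = {1, 2, 3, 4, 6, 7, 8, 9, 10, 12, 15, 16}
Z^c = {1, 3, 5, 6, 7, 8, 10, 14, 15, 16, 17, 18}
(((Y ∖ (W Δ (Y ∪ W))) ∪ (X Δ W)) Δ (Z ∖ X)) ∪ Z^c = {1, 2, 3, 4, 5, 6, 7, 8, 9, 10, 12, 14, 15, 16, 17, 18}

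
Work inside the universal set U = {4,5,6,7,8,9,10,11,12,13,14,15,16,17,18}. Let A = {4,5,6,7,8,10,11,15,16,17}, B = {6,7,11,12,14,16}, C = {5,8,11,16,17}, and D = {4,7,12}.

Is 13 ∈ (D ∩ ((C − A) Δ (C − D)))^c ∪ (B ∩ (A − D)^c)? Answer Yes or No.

13 ∉ C and 13 ∉ A, so 13 ∉ C − A
13 ∉ C and 13 ∉ D, so 13 ∉ C − D
13 ∉ (C − A) and 13 ∉ (C − D), so 13 ∉ (C − A) Δ (C − D)
13 ∉ D and 13 ∉ ((C − A) Δ (C − D)), so 13 ∉ D ∩ ((C − A) Δ (C − D))
13 ∈ (D ∩ ((C − A) Δ (C − D)))^c since 13 ∉ (D ∩ ((C − A) Δ (C − D)))
13 ∉ A and 13 ∉ D, so 13 ∉ A − D
13 ∈ (A − D)^c since 13 ∉ (A − D)
13 ∉ B and 13 ∈ (A − D)^c, so 13 ∉ B ∩ (A − D)^c
13 ∈ (D ∩ ((C − A) Δ (C − D)))^c and 13 ∉ (B ∩ (A − D)^c), so 13 ∈ (D ∩ ((C − A) Δ (C − D)))^c ∪ (B ∩ (A − D)^c)

Yes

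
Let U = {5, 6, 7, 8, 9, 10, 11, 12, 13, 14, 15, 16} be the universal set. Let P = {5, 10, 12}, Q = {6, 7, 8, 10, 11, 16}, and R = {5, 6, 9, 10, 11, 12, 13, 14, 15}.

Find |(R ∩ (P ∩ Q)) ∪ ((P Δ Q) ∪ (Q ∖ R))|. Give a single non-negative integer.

P ∩ Q = {10}
R ∩ (P ∩ Q) = {10}
P Δ Q = {5, 6, 7, 8, 11, 12, 16}
Q ∖ R = {7, 8, 16}
(P Δ Q) ∪ (Q ∖ R) = {5, 6, 7, 8, 11, 12, 16}
(R ∩ (P ∩ Q)) ∪ ((P Δ Q) ∪ (Q ∖ R)) = {5, 6, 7, 8, 10, 11, 12, 16}
|(R ∩ (P ∩ Q)) ∪ ((P Δ Q) ∪ (Q ∖ R))| = 8

8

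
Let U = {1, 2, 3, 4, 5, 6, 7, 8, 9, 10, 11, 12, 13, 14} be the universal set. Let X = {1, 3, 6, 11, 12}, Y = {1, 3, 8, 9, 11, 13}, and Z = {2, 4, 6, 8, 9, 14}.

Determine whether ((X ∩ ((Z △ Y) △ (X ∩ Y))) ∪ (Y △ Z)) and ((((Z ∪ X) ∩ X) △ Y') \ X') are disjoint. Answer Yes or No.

No

Z △ Y = {1, 2, 3, 4, 6, 11, 13, 14}
X ∩ Y = {1, 3, 11}
(Z △ Y) △ (X ∩ Y) = {2, 4, 6, 13, 14}
X ∩ ((Z △ Y) △ (X ∩ Y)) = {6}
Y △ Z = {1, 2, 3, 4, 6, 11, 13, 14}
(X ∩ ((Z △ Y) △ (X ∩ Y))) ∪ (Y △ Z) = {1, 2, 3, 4, 6, 11, 13, 14}
Z ∪ X = {1, 2, 3, 4, 6, 8, 9, 11, 12, 14}
(Z ∪ X) ∩ X = {1, 3, 6, 11, 12}
Y' = {2, 4, 5, 6, 7, 10, 12, 14}
((Z ∪ X) ∩ X) △ Y' = {1, 2, 3, 4, 5, 7, 10, 11, 14}
X' = {2, 4, 5, 7, 8, 9, 10, 13, 14}
(((Z ∪ X) ∩ X) △ Y') \ X' = {1, 3, 11}
1 lies in both, so they are not disjoint.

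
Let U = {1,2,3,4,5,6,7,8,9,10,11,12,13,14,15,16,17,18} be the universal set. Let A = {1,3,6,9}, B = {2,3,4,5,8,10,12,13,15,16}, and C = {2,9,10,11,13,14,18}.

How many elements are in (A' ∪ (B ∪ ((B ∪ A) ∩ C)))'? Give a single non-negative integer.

A' = {2,4,5,7,8,10,11,12,13,14,15,16,17,18}
B ∪ A = {1,2,3,4,5,6,8,9,10,12,13,15,16}
(B ∪ A) ∩ C = {2,9,10,13}
B ∪ ((B ∪ A) ∩ C) = {2,3,4,5,8,9,10,12,13,15,16}
A' ∪ (B ∪ ((B ∪ A) ∩ C)) = {2,3,4,5,7,8,9,10,11,12,13,14,15,16,17,18}
(A' ∪ (B ∪ ((B ∪ A) ∩ C)))' = {1,6}
|(A' ∪ (B ∪ ((B ∪ A) ∩ C)))'| = 2

2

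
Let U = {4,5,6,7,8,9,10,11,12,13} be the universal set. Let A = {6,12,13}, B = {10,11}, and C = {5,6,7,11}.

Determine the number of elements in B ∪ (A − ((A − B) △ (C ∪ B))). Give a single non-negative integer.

3

A − B = {6,12,13}
C ∪ B = {5,6,7,10,11}
(A − B) △ (C ∪ B) = {5,7,10,11,12,13}
A − ((A − B) △ (C ∪ B)) = {6}
B ∪ (A − ((A − B) △ (C ∪ B))) = {6,10,11}
|B ∪ (A − ((A − B) △ (C ∪ B)))| = 3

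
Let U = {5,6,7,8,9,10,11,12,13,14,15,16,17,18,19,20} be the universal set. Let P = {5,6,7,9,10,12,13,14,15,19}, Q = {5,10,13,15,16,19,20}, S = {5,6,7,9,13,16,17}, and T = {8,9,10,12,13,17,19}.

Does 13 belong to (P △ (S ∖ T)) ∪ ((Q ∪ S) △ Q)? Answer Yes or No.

Yes

13 ∈ S and 13 ∈ T, so 13 ∉ S ∖ T
13 ∈ P and 13 ∉ (S ∖ T), so 13 ∈ P △ (S ∖ T)
13 ∈ Q and 13 ∈ S, so 13 ∈ Q ∪ S
13 ∈ (Q ∪ S) and 13 ∈ Q, so 13 ∉ (Q ∪ S) △ Q
13 ∈ (P △ (S ∖ T)) and 13 ∉ ((Q ∪ S) △ Q), so 13 ∈ (P △ (S ∖ T)) ∪ ((Q ∪ S) △ Q)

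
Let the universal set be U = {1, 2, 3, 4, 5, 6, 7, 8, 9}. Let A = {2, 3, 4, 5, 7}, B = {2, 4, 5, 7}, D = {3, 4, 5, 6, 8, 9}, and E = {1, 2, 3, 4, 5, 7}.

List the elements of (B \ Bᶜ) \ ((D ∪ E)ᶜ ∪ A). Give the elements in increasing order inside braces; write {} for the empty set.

Bᶜ = {1, 3, 6, 8, 9}
B \ Bᶜ = {2, 4, 5, 7}
D ∪ E = {1, 2, 3, 4, 5, 6, 7, 8, 9}
(D ∪ E)ᶜ = {}
(D ∪ E)ᶜ ∪ A = {2, 3, 4, 5, 7}
(B \ Bᶜ) \ ((D ∪ E)ᶜ ∪ A) = {}

{}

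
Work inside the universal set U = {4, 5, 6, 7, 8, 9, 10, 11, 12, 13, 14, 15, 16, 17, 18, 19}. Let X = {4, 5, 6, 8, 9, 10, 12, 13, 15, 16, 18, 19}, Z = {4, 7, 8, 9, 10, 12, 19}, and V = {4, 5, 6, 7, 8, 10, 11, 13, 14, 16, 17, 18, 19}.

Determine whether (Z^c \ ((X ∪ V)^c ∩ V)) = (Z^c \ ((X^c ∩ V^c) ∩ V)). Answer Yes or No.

Z^c = {5, 6, 11, 13, 14, 15, 16, 17, 18}
X ∪ V = {4, 5, 6, 7, 8, 9, 10, 11, 12, 13, 14, 15, 16, 17, 18, 19}
(X ∪ V)^c = {}
(X ∪ V)^c ∩ V = {}
Z^c \ ((X ∪ V)^c ∩ V) = {5, 6, 11, 13, 14, 15, 16, 17, 18}
X^c = {7, 11, 14, 17}
V^c = {9, 12, 15}
X^c ∩ V^c = {}
(X^c ∩ V^c) ∩ V = {}
Z^c \ ((X^c ∩ V^c) ∩ V) = {5, 6, 11, 13, 14, 15, 16, 17, 18}
Both equal {5, 6, 11, 13, 14, 15, 16, 17, 18}, so Z^c \ ((X ∪ V)^c ∩ V) = Z^c \ ((X^c ∩ V^c) ∩ V).

Yes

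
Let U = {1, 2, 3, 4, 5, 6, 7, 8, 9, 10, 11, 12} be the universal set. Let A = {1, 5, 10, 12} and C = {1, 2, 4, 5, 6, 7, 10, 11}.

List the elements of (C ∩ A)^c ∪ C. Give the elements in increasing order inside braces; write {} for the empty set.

{1, 2, 3, 4, 5, 6, 7, 8, 9, 10, 11, 12}

C ∩ A = {1, 5, 10}
(C ∩ A)^c = {2, 3, 4, 6, 7, 8, 9, 11, 12}
(C ∩ A)^c ∪ C = {1, 2, 3, 4, 5, 6, 7, 8, 9, 10, 11, 12}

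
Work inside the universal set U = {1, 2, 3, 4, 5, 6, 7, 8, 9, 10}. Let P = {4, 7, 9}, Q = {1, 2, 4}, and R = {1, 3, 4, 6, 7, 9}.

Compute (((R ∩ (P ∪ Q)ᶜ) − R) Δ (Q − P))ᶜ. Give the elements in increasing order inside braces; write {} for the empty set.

{3, 4, 5, 6, 7, 8, 9, 10}

P ∪ Q = {1, 2, 4, 7, 9}
(P ∪ Q)ᶜ = {3, 5, 6, 8, 10}
R ∩ (P ∪ Q)ᶜ = {3, 6}
(R ∩ (P ∪ Q)ᶜ) − R = {}
Q − P = {1, 2}
((R ∩ (P ∪ Q)ᶜ) − R) Δ (Q − P) = {1, 2}
(((R ∩ (P ∪ Q)ᶜ) − R) Δ (Q − P))ᶜ = {3, 4, 5, 6, 7, 8, 9, 10}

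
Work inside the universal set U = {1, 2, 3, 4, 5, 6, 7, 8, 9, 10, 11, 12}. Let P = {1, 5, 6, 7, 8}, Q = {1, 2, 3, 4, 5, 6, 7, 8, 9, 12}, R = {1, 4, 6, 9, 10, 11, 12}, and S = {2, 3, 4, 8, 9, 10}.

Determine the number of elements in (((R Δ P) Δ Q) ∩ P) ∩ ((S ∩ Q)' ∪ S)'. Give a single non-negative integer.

0

R Δ P = {4, 5, 7, 8, 9, 10, 11, 12}
(R Δ P) Δ Q = {1, 2, 3, 6, 10, 11}
((R Δ P) Δ Q) ∩ P = {1, 6}
S ∩ Q = {2, 3, 4, 8, 9}
(S ∩ Q)' = {1, 5, 6, 7, 10, 11, 12}
(S ∩ Q)' ∪ S = {1, 2, 3, 4, 5, 6, 7, 8, 9, 10, 11, 12}
((S ∩ Q)' ∪ S)' = {}
(((R Δ P) Δ Q) ∩ P) ∩ ((S ∩ Q)' ∪ S)' = {}
|(((R Δ P) Δ Q) ∩ P) ∩ ((S ∩ Q)' ∪ S)'| = 0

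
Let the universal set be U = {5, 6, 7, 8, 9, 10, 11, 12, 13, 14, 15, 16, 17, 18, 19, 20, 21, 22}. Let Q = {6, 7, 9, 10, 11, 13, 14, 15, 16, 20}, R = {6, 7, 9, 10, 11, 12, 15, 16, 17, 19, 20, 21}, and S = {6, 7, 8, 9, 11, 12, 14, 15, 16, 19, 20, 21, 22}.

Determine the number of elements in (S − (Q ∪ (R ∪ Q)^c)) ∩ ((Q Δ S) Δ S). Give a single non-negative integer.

0

R ∪ Q = {6, 7, 9, 10, 11, 12, 13, 14, 15, 16, 17, 19, 20, 21}
(R ∪ Q)^c = {5, 8, 18, 22}
Q ∪ (R ∪ Q)^c = {5, 6, 7, 8, 9, 10, 11, 13, 14, 15, 16, 18, 20, 22}
S − (Q ∪ (R ∪ Q)^c) = {12, 19, 21}
Q Δ S = {8, 10, 12, 13, 19, 21, 22}
(Q Δ S) Δ S = {6, 7, 9, 10, 11, 13, 14, 15, 16, 20}
(S − (Q ∪ (R ∪ Q)^c)) ∩ ((Q Δ S) Δ S) = {}
|(S − (Q ∪ (R ∪ Q)^c)) ∩ ((Q Δ S) Δ S)| = 0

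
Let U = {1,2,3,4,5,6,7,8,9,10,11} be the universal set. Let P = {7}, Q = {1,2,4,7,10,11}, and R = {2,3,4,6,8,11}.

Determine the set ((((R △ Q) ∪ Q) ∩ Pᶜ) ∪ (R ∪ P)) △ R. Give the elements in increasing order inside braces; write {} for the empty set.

{1,7,10}

R △ Q = {1,3,6,7,8,10}
(R △ Q) ∪ Q = {1,2,3,4,6,7,8,10,11}
Pᶜ = {1,2,3,4,5,6,8,9,10,11}
((R △ Q) ∪ Q) ∩ Pᶜ = {1,2,3,4,6,8,10,11}
R ∪ P = {2,3,4,6,7,8,11}
(((R △ Q) ∪ Q) ∩ Pᶜ) ∪ (R ∪ P) = {1,2,3,4,6,7,8,10,11}
((((R △ Q) ∪ Q) ∩ Pᶜ) ∪ (R ∪ P)) △ R = {1,7,10}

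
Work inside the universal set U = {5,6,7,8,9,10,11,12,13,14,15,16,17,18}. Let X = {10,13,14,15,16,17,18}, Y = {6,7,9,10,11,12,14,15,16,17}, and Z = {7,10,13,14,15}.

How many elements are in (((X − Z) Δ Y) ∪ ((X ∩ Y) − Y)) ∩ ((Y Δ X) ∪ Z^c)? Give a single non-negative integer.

X − Z = {16,17,18}
(X − Z) Δ Y = {6,7,9,10,11,12,14,15,18}
X ∩ Y = {10,14,15,16,17}
(X ∩ Y) − Y = {}
((X − Z) Δ Y) ∪ ((X ∩ Y) − Y) = {6,7,9,10,11,12,14,15,18}
Y Δ X = {6,7,9,11,12,13,18}
Z^c = {5,6,8,9,11,12,16,17,18}
(Y Δ X) ∪ Z^c = {5,6,7,8,9,11,12,13,16,17,18}
(((X − Z) Δ Y) ∪ ((X ∩ Y) − Y)) ∩ ((Y Δ X) ∪ Z^c) = {6,7,9,11,12,18}
|(((X − Z) Δ Y) ∪ ((X ∩ Y) − Y)) ∩ ((Y Δ X) ∪ Z^c)| = 6

6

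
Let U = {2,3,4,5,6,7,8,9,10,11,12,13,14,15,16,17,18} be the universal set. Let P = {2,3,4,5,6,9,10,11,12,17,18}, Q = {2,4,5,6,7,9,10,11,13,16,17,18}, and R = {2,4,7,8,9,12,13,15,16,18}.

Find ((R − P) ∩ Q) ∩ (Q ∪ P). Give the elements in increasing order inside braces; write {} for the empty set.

R − P = {7,8,13,15,16}
(R − P) ∩ Q = {7,13,16}
Q ∪ P = {2,3,4,5,6,7,9,10,11,12,13,16,17,18}
((R − P) ∩ Q) ∩ (Q ∪ P) = {7,13,16}

{7,13,16}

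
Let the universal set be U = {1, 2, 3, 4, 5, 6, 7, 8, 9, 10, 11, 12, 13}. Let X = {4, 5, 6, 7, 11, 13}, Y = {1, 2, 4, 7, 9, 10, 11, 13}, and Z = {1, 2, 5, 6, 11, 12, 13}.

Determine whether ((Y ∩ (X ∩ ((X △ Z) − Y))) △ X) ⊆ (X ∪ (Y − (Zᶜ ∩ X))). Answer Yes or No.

Yes

X △ Z = {1, 2, 4, 7, 12}
(X △ Z) − Y = {12}
X ∩ ((X △ Z) − Y) = {}
Y ∩ (X ∩ ((X △ Z) − Y)) = {}
(Y ∩ (X ∩ ((X △ Z) − Y))) △ X = {4, 5, 6, 7, 11, 13}
Zᶜ = {3, 4, 7, 8, 9, 10}
Zᶜ ∩ X = {4, 7}
Y − (Zᶜ ∩ X) = {1, 2, 9, 10, 11, 13}
X ∪ (Y − (Zᶜ ∩ X)) = {1, 2, 4, 5, 6, 7, 9, 10, 11, 13}
Every element of {4, 5, 6, 7, 11, 13} is in {1, 2, 4, 5, 6, 7, 9, 10, 11, 13}, so (Y ∩ (X ∩ ((X △ Z) − Y))) △ X ⊆ X ∪ (Y − (Zᶜ ∩ X)).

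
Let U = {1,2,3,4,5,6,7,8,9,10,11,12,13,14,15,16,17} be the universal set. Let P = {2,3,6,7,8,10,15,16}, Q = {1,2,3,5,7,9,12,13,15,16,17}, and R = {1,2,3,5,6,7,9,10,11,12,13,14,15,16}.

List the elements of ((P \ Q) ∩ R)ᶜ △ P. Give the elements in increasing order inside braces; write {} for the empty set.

{1,4,5,6,9,10,11,12,13,14,17}

P \ Q = {6,8,10}
(P \ Q) ∩ R = {6,10}
((P \ Q) ∩ R)ᶜ = {1,2,3,4,5,7,8,9,11,12,13,14,15,16,17}
((P \ Q) ∩ R)ᶜ △ P = {1,4,5,6,9,10,11,12,13,14,17}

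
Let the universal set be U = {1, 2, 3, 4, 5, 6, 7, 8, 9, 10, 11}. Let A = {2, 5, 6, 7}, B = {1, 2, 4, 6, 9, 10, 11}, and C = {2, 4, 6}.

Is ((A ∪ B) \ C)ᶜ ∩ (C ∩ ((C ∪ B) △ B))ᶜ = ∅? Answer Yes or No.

A ∪ B = {1, 2, 4, 5, 6, 7, 9, 10, 11}
(A ∪ B) \ C = {1, 5, 7, 9, 10, 11}
((A ∪ B) \ C)ᶜ = {2, 3, 4, 6, 8}
C ∪ B = {1, 2, 4, 6, 9, 10, 11}
(C ∪ B) △ B = {}
C ∩ ((C ∪ B) △ B) = {}
(C ∩ ((C ∪ B) △ B))ᶜ = {1, 2, 3, 4, 5, 6, 7, 8, 9, 10, 11}
2 lies in both, so they are not disjoint.

No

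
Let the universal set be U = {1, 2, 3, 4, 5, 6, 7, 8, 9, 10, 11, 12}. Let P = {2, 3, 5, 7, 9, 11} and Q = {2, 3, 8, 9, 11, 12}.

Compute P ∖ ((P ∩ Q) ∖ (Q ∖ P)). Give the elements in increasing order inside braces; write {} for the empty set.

{5, 7}

P ∩ Q = {2, 3, 9, 11}
Q ∖ P = {8, 12}
(P ∩ Q) ∖ (Q ∖ P) = {2, 3, 9, 11}
P ∖ ((P ∩ Q) ∖ (Q ∖ P)) = {5, 7}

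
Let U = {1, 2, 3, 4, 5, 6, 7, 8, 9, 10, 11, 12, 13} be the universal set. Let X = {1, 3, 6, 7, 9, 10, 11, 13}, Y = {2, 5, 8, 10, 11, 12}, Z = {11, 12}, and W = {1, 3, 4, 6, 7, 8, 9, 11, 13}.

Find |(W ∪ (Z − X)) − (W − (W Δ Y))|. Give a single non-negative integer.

8

Z − X = {12}
W ∪ (Z − X) = {1, 3, 4, 6, 7, 8, 9, 11, 12, 13}
W Δ Y = {1, 2, 3, 4, 5, 6, 7, 9, 10, 12, 13}
W − (W Δ Y) = {8, 11}
(W ∪ (Z − X)) − (W − (W Δ Y)) = {1, 3, 4, 6, 7, 9, 12, 13}
|(W ∪ (Z − X)) − (W − (W Δ Y))| = 8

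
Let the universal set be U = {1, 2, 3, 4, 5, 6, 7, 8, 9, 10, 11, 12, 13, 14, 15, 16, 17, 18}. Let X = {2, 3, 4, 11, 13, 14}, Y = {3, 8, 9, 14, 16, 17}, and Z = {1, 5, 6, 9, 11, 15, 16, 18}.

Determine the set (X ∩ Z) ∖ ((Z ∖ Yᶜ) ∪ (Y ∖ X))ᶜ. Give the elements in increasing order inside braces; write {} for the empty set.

X ∩ Z = {11}
Yᶜ = {1, 2, 4, 5, 6, 7, 10, 11, 12, 13, 15, 18}
Z ∖ Yᶜ = {9, 16}
Y ∖ X = {8, 9, 16, 17}
(Z ∖ Yᶜ) ∪ (Y ∖ X) = {8, 9, 16, 17}
((Z ∖ Yᶜ) ∪ (Y ∖ X))ᶜ = {1, 2, 3, 4, 5, 6, 7, 10, 11, 12, 13, 14, 15, 18}
(X ∩ Z) ∖ ((Z ∖ Yᶜ) ∪ (Y ∖ X))ᶜ = {}

{}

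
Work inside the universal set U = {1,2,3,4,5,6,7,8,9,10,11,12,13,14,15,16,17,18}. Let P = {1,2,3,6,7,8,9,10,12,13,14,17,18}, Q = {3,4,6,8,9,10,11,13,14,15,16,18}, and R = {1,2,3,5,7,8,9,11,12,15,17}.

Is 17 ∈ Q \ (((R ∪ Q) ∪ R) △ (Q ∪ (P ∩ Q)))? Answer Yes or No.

No

17 ∈ R and 17 ∉ Q, so 17 ∈ R ∪ Q
17 ∈ (R ∪ Q) and 17 ∈ R, so 17 ∈ (R ∪ Q) ∪ R
17 ∈ P and 17 ∉ Q, so 17 ∉ P ∩ Q
17 ∉ Q and 17 ∉ (P ∩ Q), so 17 ∉ Q ∪ (P ∩ Q)
17 ∈ ((R ∪ Q) ∪ R) and 17 ∉ (Q ∪ (P ∩ Q)), so 17 ∈ ((R ∪ Q) ∪ R) △ (Q ∪ (P ∩ Q))
17 ∉ Q and 17 ∈ (((R ∪ Q) ∪ R) △ (Q ∪ (P ∩ Q))), so 17 ∉ Q \ (((R ∪ Q) ∪ R) △ (Q ∪ (P ∩ Q)))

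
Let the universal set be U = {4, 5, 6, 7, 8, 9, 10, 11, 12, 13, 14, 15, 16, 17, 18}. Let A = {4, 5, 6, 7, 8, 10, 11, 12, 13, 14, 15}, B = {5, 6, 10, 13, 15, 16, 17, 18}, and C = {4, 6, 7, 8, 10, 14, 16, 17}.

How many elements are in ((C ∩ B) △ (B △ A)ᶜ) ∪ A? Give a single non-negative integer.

C ∩ B = {6, 10, 16, 17}
B △ A = {4, 7, 8, 11, 12, 14, 16, 17, 18}
(B △ A)ᶜ = {5, 6, 9, 10, 13, 15}
(C ∩ B) △ (B △ A)ᶜ = {5, 9, 13, 15, 16, 17}
((C ∩ B) △ (B △ A)ᶜ) ∪ A = {4, 5, 6, 7, 8, 9, 10, 11, 12, 13, 14, 15, 16, 17}
|((C ∩ B) △ (B △ A)ᶜ) ∪ A| = 14

14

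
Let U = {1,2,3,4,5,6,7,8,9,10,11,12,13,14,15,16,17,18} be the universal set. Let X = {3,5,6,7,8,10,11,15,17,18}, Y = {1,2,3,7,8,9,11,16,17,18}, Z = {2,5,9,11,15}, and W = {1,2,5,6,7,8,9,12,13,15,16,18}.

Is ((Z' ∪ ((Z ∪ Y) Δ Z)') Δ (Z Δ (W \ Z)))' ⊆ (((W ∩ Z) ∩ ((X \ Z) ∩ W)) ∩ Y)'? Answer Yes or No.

Z' = {1,3,4,6,7,8,10,12,13,14,16,17,18}
Z ∪ Y = {1,2,3,5,7,8,9,11,15,16,17,18}
(Z ∪ Y) Δ Z = {1,3,7,8,16,17,18}
((Z ∪ Y) Δ Z)' = {2,4,5,6,9,10,11,12,13,14,15}
Z' ∪ ((Z ∪ Y) Δ Z)' = {1,2,3,4,5,6,7,8,9,10,11,12,13,14,15,16,17,18}
W \ Z = {1,6,7,8,12,13,16,18}
Z Δ (W \ Z) = {1,2,5,6,7,8,9,11,12,13,15,16,18}
(Z' ∪ ((Z ∪ Y) Δ Z)') Δ (Z Δ (W \ Z)) = {3,4,10,14,17}
((Z' ∪ ((Z ∪ Y) Δ Z)') Δ (Z Δ (W \ Z)))' = {1,2,5,6,7,8,9,11,12,13,15,16,18}
W ∩ Z = {2,5,9,15}
X \ Z = {3,6,7,8,10,17,18}
(X \ Z) ∩ W = {6,7,8,18}
(W ∩ Z) ∩ ((X \ Z) ∩ W) = {}
((W ∩ Z) ∩ ((X \ Z) ∩ W)) ∩ Y = {}
(((W ∩ Z) ∩ ((X \ Z) ∩ W)) ∩ Y)' = {1,2,3,4,5,6,7,8,9,10,11,12,13,14,15,16,17,18}
Every element of {1,2,5,6,7,8,9,11,12,13,15,16,18} is in {1,2,3,4,5,6,7,8,9,10,11,12,13,14,15,16,17,18}, so ((Z' ∪ ((Z ∪ Y) Δ Z)') Δ (Z Δ (W \ Z)))' ⊆ (((W ∩ Z) ∩ ((X \ Z) ∩ W)) ∩ Y)'.

Yes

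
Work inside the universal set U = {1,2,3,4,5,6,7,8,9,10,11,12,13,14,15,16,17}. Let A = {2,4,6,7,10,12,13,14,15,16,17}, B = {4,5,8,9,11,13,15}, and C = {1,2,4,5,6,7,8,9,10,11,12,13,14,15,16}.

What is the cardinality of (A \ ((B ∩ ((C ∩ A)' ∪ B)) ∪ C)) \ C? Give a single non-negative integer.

C ∩ A = {2,4,6,7,10,12,13,14,15,16}
(C ∩ A)' = {1,3,5,8,9,11,17}
(C ∩ A)' ∪ B = {1,3,4,5,8,9,11,13,15,17}
B ∩ ((C ∩ A)' ∪ B) = {4,5,8,9,11,13,15}
(B ∩ ((C ∩ A)' ∪ B)) ∪ C = {1,2,4,5,6,7,8,9,10,11,12,13,14,15,16}
A \ ((B ∩ ((C ∩ A)' ∪ B)) ∪ C) = {17}
(A \ ((B ∩ ((C ∩ A)' ∪ B)) ∪ C)) \ C = {17}
|(A \ ((B ∩ ((C ∩ A)' ∪ B)) ∪ C)) \ C| = 1

1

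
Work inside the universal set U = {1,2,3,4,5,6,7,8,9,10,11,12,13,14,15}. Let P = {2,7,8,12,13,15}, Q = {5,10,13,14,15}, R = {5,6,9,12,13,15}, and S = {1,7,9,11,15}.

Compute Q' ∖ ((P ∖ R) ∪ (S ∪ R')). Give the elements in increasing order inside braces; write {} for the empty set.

{6,12}

Q' = {1,2,3,4,6,7,8,9,11,12}
P ∖ R = {2,7,8}
R' = {1,2,3,4,7,8,10,11,14}
S ∪ R' = {1,2,3,4,7,8,9,10,11,14,15}
(P ∖ R) ∪ (S ∪ R') = {1,2,3,4,7,8,9,10,11,14,15}
Q' ∖ ((P ∖ R) ∪ (S ∪ R')) = {6,12}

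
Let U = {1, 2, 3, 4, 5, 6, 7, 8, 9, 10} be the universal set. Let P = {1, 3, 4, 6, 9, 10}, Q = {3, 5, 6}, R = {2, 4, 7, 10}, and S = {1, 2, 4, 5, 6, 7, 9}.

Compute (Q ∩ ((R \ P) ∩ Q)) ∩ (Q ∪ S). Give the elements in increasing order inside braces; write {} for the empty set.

{}

R \ P = {2, 7}
(R \ P) ∩ Q = {}
Q ∩ ((R \ P) ∩ Q) = {}
Q ∪ S = {1, 2, 3, 4, 5, 6, 7, 9}
(Q ∩ ((R \ P) ∩ Q)) ∩ (Q ∪ S) = {}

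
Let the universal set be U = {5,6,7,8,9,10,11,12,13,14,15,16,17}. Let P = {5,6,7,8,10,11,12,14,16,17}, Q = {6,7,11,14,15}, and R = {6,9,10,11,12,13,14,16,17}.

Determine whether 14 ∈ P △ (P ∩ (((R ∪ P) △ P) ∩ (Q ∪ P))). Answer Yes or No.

14 ∈ R and 14 ∈ P, so 14 ∈ R ∪ P
14 ∈ (R ∪ P) and 14 ∈ P, so 14 ∉ (R ∪ P) △ P
14 ∈ Q and 14 ∈ P, so 14 ∈ Q ∪ P
14 ∉ ((R ∪ P) △ P) and 14 ∈ (Q ∪ P), so 14 ∉ ((R ∪ P) △ P) ∩ (Q ∪ P)
14 ∈ P and 14 ∉ (((R ∪ P) △ P) ∩ (Q ∪ P)), so 14 ∉ P ∩ (((R ∪ P) △ P) ∩ (Q ∪ P))
14 ∈ P and 14 ∉ (P ∩ (((R ∪ P) △ P) ∩ (Q ∪ P))), so 14 ∈ P △ (P ∩ (((R ∪ P) △ P) ∩ (Q ∪ P)))

Yes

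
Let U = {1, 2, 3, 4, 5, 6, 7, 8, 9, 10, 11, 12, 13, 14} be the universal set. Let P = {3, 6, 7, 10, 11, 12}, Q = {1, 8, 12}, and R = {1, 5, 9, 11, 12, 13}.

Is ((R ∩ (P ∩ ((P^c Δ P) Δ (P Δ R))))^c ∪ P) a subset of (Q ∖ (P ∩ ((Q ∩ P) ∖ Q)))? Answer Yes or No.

No

P^c = {1, 2, 4, 5, 8, 9, 13, 14}
P^c Δ P = {1, 2, 3, 4, 5, 6, 7, 8, 9, 10, 11, 12, 13, 14}
P Δ R = {1, 3, 5, 6, 7, 9, 10, 13}
(P^c Δ P) Δ (P Δ R) = {2, 4, 8, 11, 12, 14}
P ∩ ((P^c Δ P) Δ (P Δ R)) = {11, 12}
R ∩ (P ∩ ((P^c Δ P) Δ (P Δ R))) = {11, 12}
(R ∩ (P ∩ ((P^c Δ P) Δ (P Δ R))))^c = {1, 2, 3, 4, 5, 6, 7, 8, 9, 10, 13, 14}
(R ∩ (P ∩ ((P^c Δ P) Δ (P Δ R))))^c ∪ P = {1, 2, 3, 4, 5, 6, 7, 8, 9, 10, 11, 12, 13, 14}
Q ∩ P = {12}
(Q ∩ P) ∖ Q = {}
P ∩ ((Q ∩ P) ∖ Q) = {}
Q ∖ (P ∩ ((Q ∩ P) ∖ Q)) = {1, 8, 12}
2 ∈ (R ∩ (P ∩ ((P^c Δ P) Δ (P Δ R))))^c ∪ P but 2 ∉ Q ∖ (P ∩ ((Q ∩ P) ∖ Q)), so the inclusion fails.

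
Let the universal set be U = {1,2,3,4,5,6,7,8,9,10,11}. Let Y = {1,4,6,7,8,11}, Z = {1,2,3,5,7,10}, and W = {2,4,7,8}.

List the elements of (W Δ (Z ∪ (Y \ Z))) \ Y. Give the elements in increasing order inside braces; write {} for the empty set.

Y \ Z = {4,6,8,11}
Z ∪ (Y \ Z) = {1,2,3,4,5,6,7,8,10,11}
W Δ (Z ∪ (Y \ Z)) = {1,3,5,6,10,11}
(W Δ (Z ∪ (Y \ Z))) \ Y = {3,5,10}

{3,5,10}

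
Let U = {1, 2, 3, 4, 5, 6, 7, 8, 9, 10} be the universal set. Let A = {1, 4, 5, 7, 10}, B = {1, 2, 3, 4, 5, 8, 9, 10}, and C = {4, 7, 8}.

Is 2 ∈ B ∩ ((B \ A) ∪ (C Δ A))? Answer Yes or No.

Yes

2 ∈ B and 2 ∉ A, so 2 ∈ B \ A
2 ∉ C and 2 ∉ A, so 2 ∉ C Δ A
2 ∈ (B \ A) and 2 ∉ (C Δ A), so 2 ∈ (B \ A) ∪ (C Δ A)
2 ∈ B and 2 ∈ ((B \ A) ∪ (C Δ A)), so 2 ∈ B ∩ ((B \ A) ∪ (C Δ A))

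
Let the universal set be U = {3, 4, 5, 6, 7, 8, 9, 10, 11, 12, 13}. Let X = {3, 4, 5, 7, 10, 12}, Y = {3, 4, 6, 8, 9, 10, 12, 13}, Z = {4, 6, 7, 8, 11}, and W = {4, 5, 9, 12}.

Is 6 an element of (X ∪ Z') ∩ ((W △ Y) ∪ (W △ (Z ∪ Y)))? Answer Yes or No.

No

6 ∈ Z, so 6 ∉ Z'
6 ∉ X and 6 ∉ Z', so 6 ∉ X ∪ Z'
6 ∉ W and 6 ∈ Y, so 6 ∈ W △ Y
6 ∈ Z and 6 ∈ Y, so 6 ∈ Z ∪ Y
6 ∉ W and 6 ∈ (Z ∪ Y), so 6 ∈ W △ (Z ∪ Y)
6 ∈ (W △ Y) and 6 ∈ (W △ (Z ∪ Y)), so 6 ∈ (W △ Y) ∪ (W △ (Z ∪ Y))
6 ∉ (X ∪ Z') and 6 ∈ ((W △ Y) ∪ (W △ (Z ∪ Y))), so 6 ∉ (X ∪ Z') ∩ ((W △ Y) ∪ (W △ (Z ∪ Y)))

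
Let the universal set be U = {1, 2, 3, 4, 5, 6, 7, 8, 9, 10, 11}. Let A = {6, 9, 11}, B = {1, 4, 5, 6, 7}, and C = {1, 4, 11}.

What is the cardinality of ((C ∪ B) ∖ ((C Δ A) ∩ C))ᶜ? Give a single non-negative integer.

7

C ∪ B = {1, 4, 5, 6, 7, 11}
C Δ A = {1, 4, 6, 9}
(C Δ A) ∩ C = {1, 4}
(C ∪ B) ∖ ((C Δ A) ∩ C) = {5, 6, 7, 11}
((C ∪ B) ∖ ((C Δ A) ∩ C))ᶜ = {1, 2, 3, 4, 8, 9, 10}
|((C ∪ B) ∖ ((C Δ A) ∩ C))ᶜ| = 7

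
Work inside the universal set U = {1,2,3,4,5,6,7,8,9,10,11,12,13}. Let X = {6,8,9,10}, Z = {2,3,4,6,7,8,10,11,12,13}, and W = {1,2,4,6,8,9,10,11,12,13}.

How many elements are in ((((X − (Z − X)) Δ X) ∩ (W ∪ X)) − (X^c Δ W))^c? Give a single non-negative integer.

13

Z − X = {2,3,4,7,11,12,13}
X − (Z − X) = {6,8,9,10}
(X − (Z − X)) Δ X = {}
W ∪ X = {1,2,4,6,8,9,10,11,12,13}
((X − (Z − X)) Δ X) ∩ (W ∪ X) = {}
X^c = {1,2,3,4,5,7,11,12,13}
X^c Δ W = {3,5,6,7,8,9,10}
(((X − (Z − X)) Δ X) ∩ (W ∪ X)) − (X^c Δ W) = {}
((((X − (Z − X)) Δ X) ∩ (W ∪ X)) − (X^c Δ W))^c = {1,2,3,4,5,6,7,8,9,10,11,12,13}
|((((X − (Z − X)) Δ X) ∩ (W ∪ X)) − (X^c Δ W))^c| = 13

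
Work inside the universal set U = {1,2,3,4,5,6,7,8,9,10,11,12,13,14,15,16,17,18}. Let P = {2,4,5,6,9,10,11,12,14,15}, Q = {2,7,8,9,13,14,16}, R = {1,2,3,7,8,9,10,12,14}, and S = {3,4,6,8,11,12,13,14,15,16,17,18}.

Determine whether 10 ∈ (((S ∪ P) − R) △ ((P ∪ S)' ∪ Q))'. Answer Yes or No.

Yes

10 ∉ S and 10 ∈ P, so 10 ∈ S ∪ P
10 ∈ (S ∪ P) and 10 ∈ R, so 10 ∉ (S ∪ P) − R
10 ∈ P and 10 ∉ S, so 10 ∈ P ∪ S
10 ∉ (P ∪ S)' since 10 ∈ (P ∪ S)
10 ∉ (P ∪ S)' and 10 ∉ Q, so 10 ∉ (P ∪ S)' ∪ Q
10 ∉ ((S ∪ P) − R) and 10 ∉ ((P ∪ S)' ∪ Q), so 10 ∉ ((S ∪ P) − R) △ ((P ∪ S)' ∪ Q)
10 ∈ (((S ∪ P) − R) △ ((P ∪ S)' ∪ Q))' since 10 ∉ (((S ∪ P) − R) △ ((P ∪ S)' ∪ Q))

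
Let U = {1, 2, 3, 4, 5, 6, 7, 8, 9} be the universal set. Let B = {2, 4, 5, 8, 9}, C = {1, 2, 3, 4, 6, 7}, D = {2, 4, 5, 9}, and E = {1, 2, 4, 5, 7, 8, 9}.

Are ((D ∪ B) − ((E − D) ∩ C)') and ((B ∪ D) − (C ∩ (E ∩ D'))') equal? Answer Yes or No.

D ∪ B = {2, 4, 5, 8, 9}
E − D = {1, 7, 8}
(E − D) ∩ C = {1, 7}
((E − D) ∩ C)' = {2, 3, 4, 5, 6, 8, 9}
(D ∪ B) − ((E − D) ∩ C)' = {}
B ∪ D = {2, 4, 5, 8, 9}
D' = {1, 3, 6, 7, 8}
E ∩ D' = {1, 7, 8}
C ∩ (E ∩ D') = {1, 7}
(C ∩ (E ∩ D'))' = {2, 3, 4, 5, 6, 8, 9}
(B ∪ D) − (C ∩ (E ∩ D'))' = {}
Both equal {}, so (D ∪ B) − ((E − D) ∩ C)' = (B ∪ D) − (C ∩ (E ∩ D'))'.

Yes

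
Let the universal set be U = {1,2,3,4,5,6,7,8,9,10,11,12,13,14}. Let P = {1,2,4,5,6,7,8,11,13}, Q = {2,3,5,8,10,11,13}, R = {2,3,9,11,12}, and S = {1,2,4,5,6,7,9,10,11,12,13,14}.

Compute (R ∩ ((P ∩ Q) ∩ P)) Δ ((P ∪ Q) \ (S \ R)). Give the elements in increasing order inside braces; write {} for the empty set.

P ∩ Q = {2,5,8,11,13}
(P ∩ Q) ∩ P = {2,5,8,11,13}
R ∩ ((P ∩ Q) ∩ P) = {2,11}
P ∪ Q = {1,2,3,4,5,6,7,8,10,11,13}
S \ R = {1,4,5,6,7,10,13,14}
(P ∪ Q) \ (S \ R) = {2,3,8,11}
(R ∩ ((P ∩ Q) ∩ P)) Δ ((P ∪ Q) \ (S \ R)) = {3,8}

{3,8}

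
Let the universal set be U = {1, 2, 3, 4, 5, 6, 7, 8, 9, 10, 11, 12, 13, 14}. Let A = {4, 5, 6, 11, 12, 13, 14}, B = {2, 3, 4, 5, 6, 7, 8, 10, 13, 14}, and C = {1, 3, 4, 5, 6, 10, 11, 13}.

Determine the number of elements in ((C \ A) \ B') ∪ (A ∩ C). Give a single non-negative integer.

7

C \ A = {1, 3, 10}
B' = {1, 9, 11, 12}
(C \ A) \ B' = {3, 10}
A ∩ C = {4, 5, 6, 11, 13}
((C \ A) \ B') ∪ (A ∩ C) = {3, 4, 5, 6, 10, 11, 13}
|((C \ A) \ B') ∪ (A ∩ C)| = 7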